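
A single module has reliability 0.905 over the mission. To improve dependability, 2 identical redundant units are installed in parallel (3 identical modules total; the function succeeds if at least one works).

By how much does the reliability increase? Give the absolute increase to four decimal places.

R_before = 0.905
R_after = 1 − (1 − 0.905)^3 = 0.9991
ΔR = 0.9991 − 0.905 = 0.0941

0.0941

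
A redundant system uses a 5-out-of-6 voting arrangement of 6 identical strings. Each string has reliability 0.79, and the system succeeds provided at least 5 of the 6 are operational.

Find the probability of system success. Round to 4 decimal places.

0.6308

R = Σ_{i=5}^{6} C(6,i) p^i (1−p)^{6−i} with p = 0.79
C(6,5)·0.79^5·0.21^1 = 0.387709
C(6,6)·0.79^6·0.21^0 = 0.243087
Sum = 0.6308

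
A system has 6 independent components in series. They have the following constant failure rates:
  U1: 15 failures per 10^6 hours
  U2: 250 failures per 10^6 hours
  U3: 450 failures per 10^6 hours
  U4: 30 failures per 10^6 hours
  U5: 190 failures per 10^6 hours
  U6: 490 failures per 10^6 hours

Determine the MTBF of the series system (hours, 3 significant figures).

Series of exponential components: λ_sys = Σ λ_i
λ_sys = 0.000015 + 0.00025 + 0.00045 + 0.000030 + 0.00019 + 0.00049 = 1.4250e-03 /h
MTBF = 1 / λ_sys = 702 h

702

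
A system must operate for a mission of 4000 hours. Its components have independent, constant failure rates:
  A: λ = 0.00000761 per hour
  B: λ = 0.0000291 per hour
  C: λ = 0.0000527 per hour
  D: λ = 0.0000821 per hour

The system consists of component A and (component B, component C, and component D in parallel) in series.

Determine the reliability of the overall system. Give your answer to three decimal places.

R(A) = exp(−0.00000761 × 4000) = 0.97002
R(B) = exp(−0.0000291 × 4000) = 0.89012
R(C) = exp(−0.0000527 × 4000) = 0.80994
R(D) = exp(−0.0000821 × 4000) = 0.72007
Parallel (B, C, and D): 1 − (1 − 0.89012)(1 − 0.80994)(1 − 0.72007) = 0.99415
Series (A and [0.99415]): 0.97002 × 0.99415 = 0.964

0.964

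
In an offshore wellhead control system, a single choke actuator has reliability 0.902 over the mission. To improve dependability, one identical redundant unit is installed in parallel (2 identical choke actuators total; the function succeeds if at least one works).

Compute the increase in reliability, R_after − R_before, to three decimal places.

0.088

R_before = 0.902
R_after = 1 − (1 − 0.902)^2 = 0.990
ΔR = 0.990 − 0.902 = 0.088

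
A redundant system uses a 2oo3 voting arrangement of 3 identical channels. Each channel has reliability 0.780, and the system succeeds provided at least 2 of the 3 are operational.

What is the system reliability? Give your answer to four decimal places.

0.8761

R = Σ_{i=2}^{3} C(3,i) p^i (1−p)^{3−i} with p = 0.780
C(3,2)·0.780^2·0.220^1 = 0.401544
C(3,3)·0.780^3·0.220^0 = 0.474552
Sum = 0.8761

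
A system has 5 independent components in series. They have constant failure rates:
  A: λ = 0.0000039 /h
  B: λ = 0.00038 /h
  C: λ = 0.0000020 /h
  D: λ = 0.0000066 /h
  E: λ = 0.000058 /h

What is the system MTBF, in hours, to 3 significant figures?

2220

Series of exponential components: λ_sys = Σ λ_i
λ_sys = 0.0000039 + 0.00038 + 0.0000020 + 0.0000066 + 0.000058 = 4.5050e-04 /h
MTBF = 1 / λ_sys = 2220 h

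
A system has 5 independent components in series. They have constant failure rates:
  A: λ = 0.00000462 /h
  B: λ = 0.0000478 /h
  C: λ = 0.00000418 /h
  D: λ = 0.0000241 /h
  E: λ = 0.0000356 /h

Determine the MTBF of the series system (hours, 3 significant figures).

Series of exponential components: λ_sys = Σ λ_i
λ_sys = 0.00000462 + 0.0000478 + 0.00000418 + 0.0000241 + 0.0000356 = 1.1630e-04 /h
MTBF = 1 / λ_sys = 8600 h

8600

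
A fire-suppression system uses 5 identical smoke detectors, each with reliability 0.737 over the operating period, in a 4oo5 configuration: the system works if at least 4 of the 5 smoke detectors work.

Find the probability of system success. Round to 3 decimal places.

R = Σ_{i=4}^{5} C(5,i) p^i (1−p)^{5−i} with p = 0.737
C(5,4)·0.737^4·0.263^1 = 0.38797
C(5,5)·0.737^5·0.263^0 = 0.21744
Sum = 0.605

0.605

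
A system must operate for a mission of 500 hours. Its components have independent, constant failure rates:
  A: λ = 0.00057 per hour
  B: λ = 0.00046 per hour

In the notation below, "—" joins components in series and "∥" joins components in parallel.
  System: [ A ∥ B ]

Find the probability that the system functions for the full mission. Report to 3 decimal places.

R(A) = exp(−0.00057 × 500) = 0.75201
R(B) = exp(−0.00046 × 500) = 0.79453
Parallel (A and B): 1 − (1 − 0.75201)(1 − 0.79453) = 0.949

0.949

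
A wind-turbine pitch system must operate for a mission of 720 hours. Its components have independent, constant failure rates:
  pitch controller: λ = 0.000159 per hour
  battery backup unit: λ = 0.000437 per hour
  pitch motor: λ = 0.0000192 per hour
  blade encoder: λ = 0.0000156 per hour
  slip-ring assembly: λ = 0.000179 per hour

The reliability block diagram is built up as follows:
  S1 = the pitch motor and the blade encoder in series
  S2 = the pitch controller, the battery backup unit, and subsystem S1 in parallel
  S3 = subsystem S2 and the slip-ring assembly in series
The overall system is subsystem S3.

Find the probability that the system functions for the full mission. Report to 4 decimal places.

0.8784

R(pitch controller) = exp(−0.000159 × 720) = 0.891830
R(battery backup unit) = exp(−0.000437 × 720) = 0.730052
R(pitch motor) = exp(−0.0000192 × 720) = 0.986271
R(blade encoder) = exp(−0.0000156 × 720) = 0.988831
R(slip-ring assembly) = exp(−0.000179 × 720) = 0.879079
Series (pitch motor and blade encoder): 0.986271 × 0.988831 = 0.975255
Parallel (pitch controller, battery backup unit, and [0.975255]): 1 − (1 − 0.891830)(1 − 0.730052)(1 − 0.975255) = 0.999277
Series ([0.999277] and slip-ring assembly): 0.999277 × 0.879079 = 0.8784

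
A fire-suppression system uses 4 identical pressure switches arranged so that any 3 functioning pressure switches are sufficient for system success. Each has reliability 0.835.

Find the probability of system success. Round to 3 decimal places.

R = Σ_{i=3}^{4} C(4,i) p^i (1−p)^{4−i} with p = 0.835
C(4,3)·0.835^3·0.165^1 = 0.38424
C(4,4)·0.835^4·0.165^0 = 0.48612
Sum = 0.870

0.870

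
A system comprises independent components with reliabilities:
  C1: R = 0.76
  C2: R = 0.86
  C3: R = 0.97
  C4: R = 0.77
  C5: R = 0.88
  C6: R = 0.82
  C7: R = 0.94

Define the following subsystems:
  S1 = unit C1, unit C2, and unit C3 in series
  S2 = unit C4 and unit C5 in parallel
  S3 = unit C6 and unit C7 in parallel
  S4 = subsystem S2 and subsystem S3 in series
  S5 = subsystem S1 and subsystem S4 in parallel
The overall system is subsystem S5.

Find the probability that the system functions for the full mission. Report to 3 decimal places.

Series (C1, C2, and C3): 0.76000 × 0.86000 × 0.97000 = 0.63399
Parallel (C4 and C5): 1 − (1 − 0.77000)(1 − 0.88000) = 0.97240
Parallel (C6 and C7): 1 − (1 − 0.82000)(1 − 0.94000) = 0.98920
Series ([0.97240] and [0.98920]): 0.97240 × 0.98920 = 0.96190
Parallel ([0.63399] and [0.96190]): 1 − (1 − 0.63399)(1 − 0.96190) = 0.986

0.986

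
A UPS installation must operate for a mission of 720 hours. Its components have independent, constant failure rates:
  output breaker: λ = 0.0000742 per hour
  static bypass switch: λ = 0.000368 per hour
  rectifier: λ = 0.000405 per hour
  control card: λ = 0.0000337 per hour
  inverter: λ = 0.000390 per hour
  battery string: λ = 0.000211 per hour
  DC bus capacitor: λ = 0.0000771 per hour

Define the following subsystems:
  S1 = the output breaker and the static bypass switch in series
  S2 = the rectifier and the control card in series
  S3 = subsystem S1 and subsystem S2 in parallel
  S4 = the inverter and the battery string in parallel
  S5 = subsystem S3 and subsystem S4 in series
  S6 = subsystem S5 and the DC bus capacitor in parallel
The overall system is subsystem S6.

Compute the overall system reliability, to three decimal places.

R(output breaker) = exp(−0.0000742 × 720) = 0.94798
R(static bypass switch) = exp(−0.000368 × 720) = 0.76724
R(rectifier) = exp(−0.000405 × 720) = 0.74707
R(control card) = exp(−0.0000337 × 720) = 0.97603
R(inverter) = exp(−0.000390 × 720) = 0.75518
R(battery string) = exp(−0.000211 × 720) = 0.85906
R(DC bus capacitor) = exp(−0.0000771 × 720) = 0.94600
Series (output breaker and static bypass switch): 0.94798 × 0.76724 = 0.72733
Series (rectifier and control card): 0.74707 × 0.97603 = 0.72916
Parallel ([0.72733] and [0.72916]): 1 − (1 − 0.72733)(1 − 0.72916) = 0.92615
Parallel (inverter and battery string): 1 − (1 − 0.75518)(1 − 0.85906) = 0.96550
Series ([0.92615] and [0.96550]): 0.92615 × 0.96550 = 0.89420
Parallel ([0.89420] and DC bus capacitor): 1 − (1 − 0.89420)(1 − 0.94600) = 0.994

0.994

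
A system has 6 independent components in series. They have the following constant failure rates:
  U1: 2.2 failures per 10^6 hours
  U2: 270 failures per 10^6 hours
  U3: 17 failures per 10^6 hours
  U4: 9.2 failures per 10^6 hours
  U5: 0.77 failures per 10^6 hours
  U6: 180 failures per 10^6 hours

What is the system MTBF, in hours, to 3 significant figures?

2090

Series of exponential components: λ_sys = Σ λ_i
λ_sys = 0.0000022 + 0.00027 + 0.000017 + 0.0000092 + 0.00000077 + 0.00018 = 4.7917e-04 /h
MTBF = 1 / λ_sys = 2090 h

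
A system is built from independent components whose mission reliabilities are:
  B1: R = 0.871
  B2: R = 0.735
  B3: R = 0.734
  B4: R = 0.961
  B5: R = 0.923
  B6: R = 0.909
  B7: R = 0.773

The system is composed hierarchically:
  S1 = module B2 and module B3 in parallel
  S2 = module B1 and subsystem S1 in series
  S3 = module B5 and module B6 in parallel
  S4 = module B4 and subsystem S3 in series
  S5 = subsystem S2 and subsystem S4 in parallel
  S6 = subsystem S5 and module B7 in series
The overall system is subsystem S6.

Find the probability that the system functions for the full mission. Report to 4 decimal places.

0.7663

Parallel (B2 and B3): 1 − (1 − 0.735000)(1 − 0.734000) = 0.929510
Series (B1 and [0.929510]): 0.871000 × 0.929510 = 0.809603
Parallel (B5 and B6): 1 − (1 − 0.923000)(1 − 0.909000) = 0.992993
Series (B4 and [0.992993]): 0.961000 × 0.992993 = 0.954266
Parallel ([0.809603] and [0.954266]): 1 − (1 − 0.809603)(1 − 0.954266) = 0.991292
Series ([0.991292] and B7): 0.991292 × 0.773000 = 0.7663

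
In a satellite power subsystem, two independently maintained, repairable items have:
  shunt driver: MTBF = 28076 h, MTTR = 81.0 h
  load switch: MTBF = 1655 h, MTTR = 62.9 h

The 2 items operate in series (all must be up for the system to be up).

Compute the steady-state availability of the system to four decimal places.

A(shunt driver) = MTBF/(MTBF+MTTR) = 28076/(28076+81.0) = 0.997123
A(load switch) = MTBF/(MTBF+MTTR) = 1655/(1655+62.9) = 0.963386
Series availability: 0.997123 × 0.963386 = 0.9606

0.9606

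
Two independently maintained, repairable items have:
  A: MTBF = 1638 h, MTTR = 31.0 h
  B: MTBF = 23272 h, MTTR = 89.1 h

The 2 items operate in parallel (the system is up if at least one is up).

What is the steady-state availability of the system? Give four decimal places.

0.9999

A(A) = MTBF/(MTBF+MTTR) = 1638/(1638+31.0) = 0.981426
A(B) = MTBF/(MTBF+MTTR) = 23272/(23272+89.1) = 0.996186
Parallel availability: 1 − (1 − 0.981426)(1 − 0.996186) = 0.9999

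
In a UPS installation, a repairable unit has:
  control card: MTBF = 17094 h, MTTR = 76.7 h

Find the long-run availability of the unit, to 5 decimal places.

A(control card) = MTBF/(MTBF+MTTR) = 17094/(17094+76.7) = 0.99553

0.99553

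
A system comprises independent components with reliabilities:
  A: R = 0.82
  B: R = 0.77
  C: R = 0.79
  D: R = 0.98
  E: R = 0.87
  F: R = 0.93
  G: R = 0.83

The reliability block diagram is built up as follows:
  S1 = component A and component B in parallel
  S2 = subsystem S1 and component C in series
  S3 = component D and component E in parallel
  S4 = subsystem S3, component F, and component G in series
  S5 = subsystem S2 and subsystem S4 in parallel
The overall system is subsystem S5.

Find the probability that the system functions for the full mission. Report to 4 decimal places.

0.9442

Parallel (A and B): 1 − (1 − 0.820000)(1 − 0.770000) = 0.958600
Series ([0.958600] and C): 0.958600 × 0.790000 = 0.757294
Parallel (D and E): 1 − (1 − 0.980000)(1 − 0.870000) = 0.997400
Series ([0.997400], F, and G): 0.997400 × 0.930000 × 0.830000 = 0.769893
Parallel ([0.757294] and [0.769893]): 1 − (1 − 0.757294)(1 − 0.769893) = 0.9442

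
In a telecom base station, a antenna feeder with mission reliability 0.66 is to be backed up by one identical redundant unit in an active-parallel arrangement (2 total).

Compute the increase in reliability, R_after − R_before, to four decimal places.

R_before = 0.66
R_after = 1 − (1 − 0.66)^2 = 0.8844
ΔR = 0.8844 − 0.66 = 0.2244

0.2244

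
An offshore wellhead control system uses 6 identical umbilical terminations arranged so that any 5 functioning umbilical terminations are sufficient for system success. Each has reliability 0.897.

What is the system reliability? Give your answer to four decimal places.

0.8798

R = Σ_{i=5}^{6} C(6,i) p^i (1−p)^{6−i} with p = 0.897
C(6,5)·0.897^5·0.103^1 = 0.358881
C(6,6)·0.897^6·0.103^0 = 0.520900
Sum = 0.8798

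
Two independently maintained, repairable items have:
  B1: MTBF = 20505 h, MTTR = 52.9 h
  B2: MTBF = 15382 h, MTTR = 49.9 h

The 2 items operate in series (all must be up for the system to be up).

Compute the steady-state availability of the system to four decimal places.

A(B1) = MTBF/(MTBF+MTTR) = 20505/(20505+52.9) = 0.997427
A(B2) = MTBF/(MTBF+MTTR) = 15382/(15382+49.9) = 0.996766
Series availability: 0.997427 × 0.996766 = 0.9942

0.9942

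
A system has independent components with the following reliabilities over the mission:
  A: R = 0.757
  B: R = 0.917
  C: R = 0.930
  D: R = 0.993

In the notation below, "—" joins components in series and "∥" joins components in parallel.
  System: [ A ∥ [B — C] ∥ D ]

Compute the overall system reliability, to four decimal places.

Series (B and C): 0.917000 × 0.930000 = 0.852810
Parallel (A, [0.852810], and D): 1 − (1 − 0.757000)(1 − 0.852810)(1 − 0.993000) = 0.9997

0.9997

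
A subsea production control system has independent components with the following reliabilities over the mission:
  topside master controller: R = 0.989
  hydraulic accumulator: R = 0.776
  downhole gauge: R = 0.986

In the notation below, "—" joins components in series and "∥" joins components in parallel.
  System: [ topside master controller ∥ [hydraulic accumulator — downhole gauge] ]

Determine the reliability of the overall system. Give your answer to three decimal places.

0.997

Series (hydraulic accumulator and downhole gauge): 0.77600 × 0.98600 = 0.76514
Parallel (topside master controller and [0.76514]): 1 − (1 − 0.98900)(1 − 0.76514) = 0.997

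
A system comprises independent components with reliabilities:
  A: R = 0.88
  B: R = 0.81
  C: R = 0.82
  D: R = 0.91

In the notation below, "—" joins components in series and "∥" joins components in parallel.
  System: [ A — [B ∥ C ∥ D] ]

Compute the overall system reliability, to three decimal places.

Parallel (B, C, and D): 1 − (1 − 0.81000)(1 − 0.82000)(1 − 0.91000) = 0.99692
Series (A and [0.99692]): 0.88000 × 0.99692 = 0.877

0.877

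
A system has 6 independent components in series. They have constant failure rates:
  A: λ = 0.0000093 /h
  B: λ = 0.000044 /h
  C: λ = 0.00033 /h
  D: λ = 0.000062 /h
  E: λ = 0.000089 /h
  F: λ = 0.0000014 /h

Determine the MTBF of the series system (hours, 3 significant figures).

Series of exponential components: λ_sys = Σ λ_i
λ_sys = 0.0000093 + 0.000044 + 0.00033 + 0.000062 + 0.000089 + 0.0000014 = 5.3570e-04 /h
MTBF = 1 / λ_sys = 1870 h

1870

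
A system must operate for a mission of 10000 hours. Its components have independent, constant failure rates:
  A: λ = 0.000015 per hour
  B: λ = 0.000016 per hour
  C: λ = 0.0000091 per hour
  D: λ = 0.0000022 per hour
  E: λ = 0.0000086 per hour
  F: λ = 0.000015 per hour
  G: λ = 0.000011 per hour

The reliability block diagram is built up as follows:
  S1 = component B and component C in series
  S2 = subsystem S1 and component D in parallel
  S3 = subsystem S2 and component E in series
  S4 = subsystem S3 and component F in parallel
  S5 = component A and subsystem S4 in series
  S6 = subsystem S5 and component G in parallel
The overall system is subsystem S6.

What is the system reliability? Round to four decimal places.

0.9844

R(A) = exp(−0.000015 × 10000) = 0.860708
R(B) = exp(−0.000016 × 10000) = 0.852144
R(C) = exp(−0.0000091 × 10000) = 0.913018
R(D) = exp(−0.0000022 × 10000) = 0.978240
R(E) = exp(−0.0000086 × 10000) = 0.917594
R(F) = exp(−0.000015 × 10000) = 0.860708
R(G) = exp(−0.000011 × 10000) = 0.895834
Series (B and C): 0.852144 × 0.913018 = 0.778023
Parallel ([0.778023] and D): 1 − (1 − 0.778023)(1 − 0.978240) = 0.995170
Series ([0.995170] and E): 0.995170 × 0.917594 = 0.913162
Parallel ([0.913162] and F): 1 − (1 − 0.913162)(1 − 0.860708) = 0.987904
Series (A and [0.987904]): 0.860708 × 0.987904 = 0.850297
Parallel ([0.850297] and G): 1 − (1 − 0.850297)(1 − 0.895834) = 0.9844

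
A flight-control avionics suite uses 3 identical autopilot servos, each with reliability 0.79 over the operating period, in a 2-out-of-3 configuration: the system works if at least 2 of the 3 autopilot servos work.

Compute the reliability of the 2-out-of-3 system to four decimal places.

0.8862

R = Σ_{i=2}^{3} C(3,i) p^i (1−p)^{3−i} with p = 0.79
C(3,2)·0.79^2·0.21^1 = 0.393183
C(3,3)·0.79^3·0.21^0 = 0.493039
Sum = 0.8862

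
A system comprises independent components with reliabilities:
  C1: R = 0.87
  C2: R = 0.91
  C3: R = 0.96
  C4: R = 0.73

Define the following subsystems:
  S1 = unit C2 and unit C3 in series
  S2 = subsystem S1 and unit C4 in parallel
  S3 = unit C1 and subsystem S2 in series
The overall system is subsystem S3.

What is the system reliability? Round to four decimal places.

Series (C2 and C3): 0.910000 × 0.960000 = 0.873600
Parallel ([0.873600] and C4): 1 − (1 − 0.873600)(1 − 0.730000) = 0.965872
Series (C1 and [0.965872]): 0.870000 × 0.965872 = 0.8403

0.8403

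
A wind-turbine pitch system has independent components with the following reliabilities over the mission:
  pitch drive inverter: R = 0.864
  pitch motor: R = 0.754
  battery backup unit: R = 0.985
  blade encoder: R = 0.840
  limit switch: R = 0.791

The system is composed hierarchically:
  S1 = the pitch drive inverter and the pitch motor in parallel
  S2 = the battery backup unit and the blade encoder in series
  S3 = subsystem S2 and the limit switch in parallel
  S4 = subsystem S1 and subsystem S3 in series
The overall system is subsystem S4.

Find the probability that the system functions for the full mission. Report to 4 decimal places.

Parallel (pitch drive inverter and pitch motor): 1 − (1 − 0.864000)(1 − 0.754000) = 0.966544
Series (battery backup unit and blade encoder): 0.985000 × 0.840000 = 0.827400
Parallel ([0.827400] and limit switch): 1 − (1 − 0.827400)(1 − 0.791000) = 0.963927
Series ([0.966544] and [0.963927]): 0.966544 × 0.963927 = 0.9317

0.9317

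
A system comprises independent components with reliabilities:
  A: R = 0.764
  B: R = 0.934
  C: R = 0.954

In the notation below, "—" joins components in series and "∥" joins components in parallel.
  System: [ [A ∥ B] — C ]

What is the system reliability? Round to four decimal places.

Parallel (A and B): 1 − (1 − 0.764000)(1 − 0.934000) = 0.984424
Series ([0.984424] and C): 0.984424 × 0.954000 = 0.9391

0.9391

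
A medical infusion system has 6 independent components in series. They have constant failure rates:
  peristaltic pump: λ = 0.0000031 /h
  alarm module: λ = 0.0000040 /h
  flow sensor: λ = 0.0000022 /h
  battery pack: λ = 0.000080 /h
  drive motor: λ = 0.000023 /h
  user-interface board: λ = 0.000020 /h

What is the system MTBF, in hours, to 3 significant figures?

Series of exponential components: λ_sys = Σ λ_i
λ_sys = 0.0000031 + 0.0000040 + 0.0000022 + 0.000080 + 0.000023 + 0.000020 = 1.3230e-04 /h
MTBF = 1 / λ_sys = 7560 h

7560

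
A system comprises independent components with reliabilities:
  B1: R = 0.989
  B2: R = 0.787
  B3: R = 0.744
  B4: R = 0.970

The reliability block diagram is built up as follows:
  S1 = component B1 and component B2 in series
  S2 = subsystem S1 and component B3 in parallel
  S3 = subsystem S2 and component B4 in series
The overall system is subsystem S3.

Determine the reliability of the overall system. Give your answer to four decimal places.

Series (B1 and B2): 0.989000 × 0.787000 = 0.778343
Parallel ([0.778343] and B3): 1 − (1 − 0.778343)(1 − 0.744000) = 0.943256
Series ([0.943256] and B4): 0.943256 × 0.970000 = 0.9150

0.9150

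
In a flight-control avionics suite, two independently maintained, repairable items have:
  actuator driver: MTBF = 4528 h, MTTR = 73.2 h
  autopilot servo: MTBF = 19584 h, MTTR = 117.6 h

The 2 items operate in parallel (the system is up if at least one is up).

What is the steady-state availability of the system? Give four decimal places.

A(actuator driver) = MTBF/(MTBF+MTTR) = 4528/(4528+73.2) = 0.984091
A(autopilot servo) = MTBF/(MTBF+MTTR) = 19584/(19584+117.6) = 0.994031
Parallel availability: 1 − (1 − 0.984091)(1 − 0.994031) = 0.9999

0.9999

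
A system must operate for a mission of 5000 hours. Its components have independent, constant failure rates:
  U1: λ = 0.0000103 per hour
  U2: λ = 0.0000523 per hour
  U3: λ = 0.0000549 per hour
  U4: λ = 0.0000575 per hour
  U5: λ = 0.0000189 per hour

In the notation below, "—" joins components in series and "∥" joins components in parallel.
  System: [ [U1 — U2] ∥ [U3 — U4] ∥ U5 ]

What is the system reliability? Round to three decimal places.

0.990

R(U1) = exp(−0.0000103 × 5000) = 0.94980
R(U2) = exp(−0.0000523 × 5000) = 0.76990
R(U3) = exp(−0.0000549 × 5000) = 0.75995
R(U4) = exp(−0.0000575 × 5000) = 0.75014
R(U5) = exp(−0.0000189 × 5000) = 0.90983
Series (U1 and U2): 0.94980 × 0.76990 = 0.73125
Series (U3 and U4): 0.75995 × 0.75014 = 0.57007
Parallel ([0.73125], [0.57007], and U5): 1 − (1 − 0.73125)(1 − 0.57007)(1 − 0.90983) = 0.990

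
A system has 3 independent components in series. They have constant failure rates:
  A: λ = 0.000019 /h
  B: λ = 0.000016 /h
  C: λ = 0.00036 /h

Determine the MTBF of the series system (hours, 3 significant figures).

Series of exponential components: λ_sys = Σ λ_i
λ_sys = 0.000019 + 0.000016 + 0.00036 = 3.9500e-04 /h
MTBF = 1 / λ_sys = 2530 h

2530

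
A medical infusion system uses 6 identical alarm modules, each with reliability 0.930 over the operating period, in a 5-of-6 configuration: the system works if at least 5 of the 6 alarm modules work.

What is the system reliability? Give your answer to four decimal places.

R = Σ_{i=5}^{6} C(6,i) p^i (1−p)^{6−i} with p = 0.930
C(6,5)·0.930^5·0.070^1 = 0.292189
C(6,6)·0.930^6·0.070^0 = 0.646990
Sum = 0.9392

0.9392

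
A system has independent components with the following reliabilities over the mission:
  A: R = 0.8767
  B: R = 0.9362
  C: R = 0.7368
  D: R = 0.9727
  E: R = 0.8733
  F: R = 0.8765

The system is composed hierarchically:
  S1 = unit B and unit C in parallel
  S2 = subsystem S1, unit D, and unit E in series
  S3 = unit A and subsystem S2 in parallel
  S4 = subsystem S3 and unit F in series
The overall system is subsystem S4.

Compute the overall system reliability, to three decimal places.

Parallel (B and C): 1 − (1 − 0.93620)(1 − 0.73680) = 0.98321
Series ([0.98321], D, and E): 0.98321 × 0.97270 × 0.87330 = 0.83520
Parallel (A and [0.83520]): 1 − (1 − 0.87670)(1 − 0.83520) = 0.97968
Series ([0.97968] and F): 0.97968 × 0.87650 = 0.859

0.859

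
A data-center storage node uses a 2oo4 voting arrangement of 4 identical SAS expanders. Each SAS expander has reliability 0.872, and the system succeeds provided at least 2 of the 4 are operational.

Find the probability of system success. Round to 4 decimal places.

R = Σ_{i=2}^{4} C(4,i) p^i (1−p)^{4−i} with p = 0.872
C(4,2)·0.872^2·0.128^2 = 0.074749
C(4,3)·0.872^3·0.128^1 = 0.339484
C(4,4)·0.872^4·0.128^0 = 0.578184
Sum = 0.9924

0.9924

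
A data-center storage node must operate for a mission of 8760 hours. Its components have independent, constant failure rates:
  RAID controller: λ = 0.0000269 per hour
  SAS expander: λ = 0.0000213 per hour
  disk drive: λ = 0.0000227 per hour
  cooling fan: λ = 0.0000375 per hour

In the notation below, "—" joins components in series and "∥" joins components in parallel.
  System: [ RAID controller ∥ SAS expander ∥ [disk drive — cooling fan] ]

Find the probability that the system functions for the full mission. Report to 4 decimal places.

R(RAID controller) = exp(−0.0000269 × 8760) = 0.790062
R(SAS expander) = exp(−0.0000213 × 8760) = 0.829786
R(disk drive) = exp(−0.0000227 × 8760) = 0.819671
R(cooling fan) = exp(−0.0000375 × 8760) = 0.720003
Series (disk drive and cooling fan): 0.819671 × 0.720003 = 0.590166
Parallel (RAID controller, SAS expander, and [0.590166]): 1 − (1 − 0.790062)(1 − 0.829786)(1 − 0.590166) = 0.9854

0.9854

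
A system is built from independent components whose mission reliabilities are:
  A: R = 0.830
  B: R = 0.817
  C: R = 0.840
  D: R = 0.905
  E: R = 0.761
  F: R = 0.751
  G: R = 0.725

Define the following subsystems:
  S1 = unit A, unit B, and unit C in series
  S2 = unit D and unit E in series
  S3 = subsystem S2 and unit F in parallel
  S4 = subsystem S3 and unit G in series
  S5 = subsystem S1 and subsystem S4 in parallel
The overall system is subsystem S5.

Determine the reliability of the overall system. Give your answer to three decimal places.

Series (A, B, and C): 0.83000 × 0.81700 × 0.84000 = 0.56961
Series (D and E): 0.90500 × 0.76100 = 0.68871
Parallel ([0.68871] and F): 1 − (1 − 0.68871)(1 − 0.75100) = 0.92249
Series ([0.92249] and G): 0.92249 × 0.72500 = 0.66881
Parallel ([0.56961] and [0.66881]): 1 − (1 − 0.56961)(1 − 0.66881) = 0.857

0.857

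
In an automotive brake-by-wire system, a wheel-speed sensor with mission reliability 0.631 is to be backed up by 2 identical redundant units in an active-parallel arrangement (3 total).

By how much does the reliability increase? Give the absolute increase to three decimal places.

0.319

R_before = 0.631
R_after = 1 − (1 − 0.631)^3 = 0.950
ΔR = 0.950 − 0.631 = 0.319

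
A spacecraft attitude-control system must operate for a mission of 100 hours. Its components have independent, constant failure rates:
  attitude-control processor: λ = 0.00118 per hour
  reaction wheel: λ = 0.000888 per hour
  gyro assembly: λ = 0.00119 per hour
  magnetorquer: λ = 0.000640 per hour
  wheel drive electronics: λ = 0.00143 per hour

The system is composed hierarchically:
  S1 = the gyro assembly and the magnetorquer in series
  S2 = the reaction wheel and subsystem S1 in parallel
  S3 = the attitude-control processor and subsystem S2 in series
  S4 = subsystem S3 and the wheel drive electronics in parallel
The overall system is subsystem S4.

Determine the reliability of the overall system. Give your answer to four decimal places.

0.9835

R(attitude-control processor) = exp(−0.00118 × 100) = 0.888696
R(reaction wheel) = exp(−0.000888 × 100) = 0.915029
R(gyro assembly) = exp(−0.00119 × 100) = 0.887808
R(magnetorquer) = exp(−0.000640 × 100) = 0.938005
R(wheel drive electronics) = exp(−0.00143 × 100) = 0.866754
Series (gyro assembly and magnetorquer): 0.887808 × 0.938005 = 0.832768
Parallel (reaction wheel and [0.832768]): 1 − (1 − 0.915029)(1 − 0.832768) = 0.985790
Series (attitude-control processor and [0.985790]): 0.888696 × 0.985790 = 0.876068
Parallel ([0.876068] and wheel drive electronics): 1 − (1 − 0.876068)(1 − 0.866754) = 0.9835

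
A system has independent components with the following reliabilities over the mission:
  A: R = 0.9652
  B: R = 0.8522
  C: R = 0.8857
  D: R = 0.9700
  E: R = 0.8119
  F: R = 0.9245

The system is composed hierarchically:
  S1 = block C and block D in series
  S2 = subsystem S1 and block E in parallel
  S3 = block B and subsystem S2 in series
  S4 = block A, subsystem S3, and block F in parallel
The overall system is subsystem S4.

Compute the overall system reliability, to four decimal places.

0.9996

Series (C and D): 0.885700 × 0.970000 = 0.859129
Parallel ([0.859129] and E): 1 − (1 − 0.859129)(1 − 0.811900) = 0.973502
Series (B and [0.973502]): 0.852200 × 0.973502 = 0.829618
Parallel (A, [0.829618], and F): 1 − (1 − 0.965200)(1 − 0.829618)(1 − 0.924500) = 0.9996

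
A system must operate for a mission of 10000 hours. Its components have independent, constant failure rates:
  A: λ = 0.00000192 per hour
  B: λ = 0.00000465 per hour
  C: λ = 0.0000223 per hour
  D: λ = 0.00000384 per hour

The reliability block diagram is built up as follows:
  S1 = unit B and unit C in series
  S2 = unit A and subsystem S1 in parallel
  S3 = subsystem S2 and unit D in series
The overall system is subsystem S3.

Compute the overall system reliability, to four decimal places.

0.9580

R(A) = exp(−0.00000192 × 10000) = 0.980983
R(B) = exp(−0.00000465 × 10000) = 0.954565
R(C) = exp(−0.0000223 × 10000) = 0.800115
R(D) = exp(−0.00000384 × 10000) = 0.962328
Series (B and C): 0.954565 × 0.800115 = 0.763762
Parallel (A and [0.763762]): 1 − (1 − 0.980983)(1 − 0.763762) = 0.995507
Series ([0.995507] and D): 0.995507 × 0.962328 = 0.9580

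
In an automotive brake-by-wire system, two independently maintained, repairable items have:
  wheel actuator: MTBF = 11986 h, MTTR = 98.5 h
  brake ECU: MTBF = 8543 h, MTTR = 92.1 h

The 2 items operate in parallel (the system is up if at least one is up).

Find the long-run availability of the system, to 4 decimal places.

0.9999

A(wheel actuator) = MTBF/(MTBF+MTTR) = 11986/(11986+98.5) = 0.991849
A(brake ECU) = MTBF/(MTBF+MTTR) = 8543/(8543+92.1) = 0.989334
Parallel availability: 1 − (1 − 0.991849)(1 − 0.989334) = 0.9999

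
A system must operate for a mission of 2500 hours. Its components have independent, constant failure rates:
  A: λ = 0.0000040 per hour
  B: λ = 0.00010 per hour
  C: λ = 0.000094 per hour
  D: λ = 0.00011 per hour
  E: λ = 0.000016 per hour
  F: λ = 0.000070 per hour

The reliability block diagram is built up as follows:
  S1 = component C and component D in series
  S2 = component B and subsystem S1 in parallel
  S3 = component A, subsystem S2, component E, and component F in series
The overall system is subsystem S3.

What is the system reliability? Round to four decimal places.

R(A) = exp(−0.0000040 × 2500) = 0.990050
R(B) = exp(−0.00010 × 2500) = 0.778801
R(C) = exp(−0.000094 × 2500) = 0.790571
R(D) = exp(−0.00011 × 2500) = 0.759572
R(E) = exp(−0.000016 × 2500) = 0.960789
R(F) = exp(−0.000070 × 2500) = 0.839457
Series (C and D): 0.790571 × 0.759572 = 0.600496
Parallel (B and [0.600496]): 1 − (1 − 0.778801)(1 − 0.600496) = 0.911630
Series (A, [0.911630], E, and F): 0.990050 × 0.911630 × 0.960789 × 0.839457 = 0.7280

0.7280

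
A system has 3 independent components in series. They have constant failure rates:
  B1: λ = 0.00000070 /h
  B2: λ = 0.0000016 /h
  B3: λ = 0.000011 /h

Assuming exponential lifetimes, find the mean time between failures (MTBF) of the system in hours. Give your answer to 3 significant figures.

Series of exponential components: λ_sys = Σ λ_i
λ_sys = 0.00000070 + 0.0000016 + 0.000011 = 1.3300e-05 /h
MTBF = 1 / λ_sys = 75200 h

75200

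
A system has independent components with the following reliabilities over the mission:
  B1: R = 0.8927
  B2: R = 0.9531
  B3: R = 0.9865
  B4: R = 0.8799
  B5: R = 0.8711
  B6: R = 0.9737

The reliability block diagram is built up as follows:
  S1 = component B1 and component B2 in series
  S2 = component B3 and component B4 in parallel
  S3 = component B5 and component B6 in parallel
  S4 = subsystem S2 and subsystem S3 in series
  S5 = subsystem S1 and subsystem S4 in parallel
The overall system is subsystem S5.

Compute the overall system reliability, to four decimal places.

0.9993

Series (B1 and B2): 0.892700 × 0.953100 = 0.850832
Parallel (B3 and B4): 1 − (1 − 0.986500)(1 − 0.879900) = 0.998379
Parallel (B5 and B6): 1 − (1 − 0.871100)(1 − 0.973700) = 0.996610
Series ([0.998379] and [0.996610]): 0.998379 × 0.996610 = 0.994994
Parallel ([0.850832] and [0.994994]): 1 − (1 − 0.850832)(1 − 0.994994) = 0.9993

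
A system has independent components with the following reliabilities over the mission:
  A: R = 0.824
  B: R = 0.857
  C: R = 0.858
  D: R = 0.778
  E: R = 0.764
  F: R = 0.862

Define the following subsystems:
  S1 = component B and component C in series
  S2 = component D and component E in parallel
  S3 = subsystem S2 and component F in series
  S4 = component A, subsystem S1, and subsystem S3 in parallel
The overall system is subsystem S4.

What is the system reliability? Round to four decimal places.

0.9915

Series (B and C): 0.857000 × 0.858000 = 0.735306
Parallel (D and E): 1 − (1 − 0.778000)(1 − 0.764000) = 0.947608
Series ([0.947608] and F): 0.947608 × 0.862000 = 0.816838
Parallel (A, [0.735306], and [0.816838]): 1 − (1 − 0.824000)(1 − 0.735306)(1 − 0.816838) = 0.9915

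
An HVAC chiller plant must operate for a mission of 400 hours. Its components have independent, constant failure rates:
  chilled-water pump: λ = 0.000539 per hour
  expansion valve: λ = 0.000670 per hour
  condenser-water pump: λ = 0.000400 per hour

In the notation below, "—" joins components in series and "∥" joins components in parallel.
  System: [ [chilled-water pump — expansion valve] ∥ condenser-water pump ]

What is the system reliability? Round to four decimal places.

0.9433

R(chilled-water pump) = exp(−0.000539 × 400) = 0.806058
R(expansion valve) = exp(−0.000670 × 400) = 0.764908
R(condenser-water pump) = exp(−0.000400 × 400) = 0.852144
Series (chilled-water pump and expansion valve): 0.806058 × 0.764908 = 0.616560
Parallel ([0.616560] and condenser-water pump): 1 − (1 − 0.616560)(1 − 0.852144) = 0.9433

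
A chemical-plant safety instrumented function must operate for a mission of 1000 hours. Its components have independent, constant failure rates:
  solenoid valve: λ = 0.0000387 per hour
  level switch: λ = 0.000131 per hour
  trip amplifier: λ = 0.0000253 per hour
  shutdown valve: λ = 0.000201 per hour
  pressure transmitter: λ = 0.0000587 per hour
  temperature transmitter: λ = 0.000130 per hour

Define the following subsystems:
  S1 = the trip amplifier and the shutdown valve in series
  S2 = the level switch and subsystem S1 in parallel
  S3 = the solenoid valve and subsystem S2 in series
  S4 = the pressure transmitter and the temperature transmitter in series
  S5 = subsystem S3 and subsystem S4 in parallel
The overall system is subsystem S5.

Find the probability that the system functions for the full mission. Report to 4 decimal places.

R(solenoid valve) = exp(−0.0000387 × 1000) = 0.962039
R(level switch) = exp(−0.000131 × 1000) = 0.877218
R(trip amplifier) = exp(−0.0000253 × 1000) = 0.975017
R(shutdown valve) = exp(−0.000201 × 1000) = 0.817912
R(pressure transmitter) = exp(−0.0000587 × 1000) = 0.942990
R(temperature transmitter) = exp(−0.000130 × 1000) = 0.878095
Series (trip amplifier and shutdown valve): 0.975017 × 0.817912 = 0.797478
Parallel (level switch and [0.797478]): 1 − (1 − 0.877218)(1 − 0.797478) = 0.975134
Series (solenoid valve and [0.975134]): 0.962039 × 0.975134 = 0.938117
Series (pressure transmitter and temperature transmitter): 0.942990 × 0.878095 = 0.828035
Parallel ([0.938117] and [0.828035]): 1 − (1 − 0.938117)(1 − 0.828035) = 0.9894

0.9894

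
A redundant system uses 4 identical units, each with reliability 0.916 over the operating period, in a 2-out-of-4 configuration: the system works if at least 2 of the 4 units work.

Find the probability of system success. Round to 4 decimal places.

0.9978

R = Σ_{i=2}^{4} C(4,i) p^i (1−p)^{4−i} with p = 0.916
C(4,2)·0.916^2·0.084^2 = 0.035522
C(4,3)·0.916^3·0.084^1 = 0.258241
C(4,4)·0.916^4·0.084^0 = 0.704015
Sum = 0.9978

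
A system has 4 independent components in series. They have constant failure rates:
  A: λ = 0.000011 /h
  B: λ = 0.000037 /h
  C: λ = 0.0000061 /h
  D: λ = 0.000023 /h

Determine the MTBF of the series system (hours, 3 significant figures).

13000

Series of exponential components: λ_sys = Σ λ_i
λ_sys = 0.000011 + 0.000037 + 0.0000061 + 0.000023 = 7.7100e-05 /h
MTBF = 1 / λ_sys = 13000 h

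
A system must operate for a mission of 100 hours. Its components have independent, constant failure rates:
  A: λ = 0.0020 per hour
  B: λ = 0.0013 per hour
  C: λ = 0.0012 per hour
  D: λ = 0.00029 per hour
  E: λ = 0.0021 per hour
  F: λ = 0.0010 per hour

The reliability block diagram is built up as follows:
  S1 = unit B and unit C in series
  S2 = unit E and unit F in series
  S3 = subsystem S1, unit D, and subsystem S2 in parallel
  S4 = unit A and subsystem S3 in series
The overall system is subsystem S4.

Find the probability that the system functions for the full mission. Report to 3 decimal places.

0.817

R(A) = exp(−0.0020 × 100) = 0.81873
R(B) = exp(−0.0013 × 100) = 0.87810
R(C) = exp(−0.0012 × 100) = 0.88692
R(D) = exp(−0.00029 × 100) = 0.97142
R(E) = exp(−0.0021 × 100) = 0.81058
R(F) = exp(−0.0010 × 100) = 0.90484
Series (B and C): 0.87810 × 0.88692 = 0.77880
Series (E and F): 0.81058 × 0.90484 = 0.73345
Parallel ([0.77880], D, and [0.73345]): 1 − (1 − 0.77880)(1 − 0.97142)(1 − 0.73345) = 0.99831
Series (A and [0.99831]): 0.81873 × 0.99831 = 0.817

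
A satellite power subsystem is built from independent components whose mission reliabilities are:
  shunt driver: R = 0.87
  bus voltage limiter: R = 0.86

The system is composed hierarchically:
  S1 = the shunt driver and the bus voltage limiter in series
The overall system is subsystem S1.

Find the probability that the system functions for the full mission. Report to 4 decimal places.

Series (shunt driver and bus voltage limiter): 0.870000 × 0.860000 = 0.7482

0.7482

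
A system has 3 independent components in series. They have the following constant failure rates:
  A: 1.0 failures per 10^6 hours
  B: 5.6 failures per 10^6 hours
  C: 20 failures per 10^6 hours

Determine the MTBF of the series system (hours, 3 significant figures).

37600

Series of exponential components: λ_sys = Σ λ_i
λ_sys = 0.0000010 + 0.0000056 + 0.000020 = 2.6600e-05 /h
MTBF = 1 / λ_sys = 37600 h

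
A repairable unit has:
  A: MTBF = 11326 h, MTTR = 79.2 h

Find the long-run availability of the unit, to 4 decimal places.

0.9931

A(A) = MTBF/(MTBF+MTTR) = 11326/(11326+79.2) = 0.9931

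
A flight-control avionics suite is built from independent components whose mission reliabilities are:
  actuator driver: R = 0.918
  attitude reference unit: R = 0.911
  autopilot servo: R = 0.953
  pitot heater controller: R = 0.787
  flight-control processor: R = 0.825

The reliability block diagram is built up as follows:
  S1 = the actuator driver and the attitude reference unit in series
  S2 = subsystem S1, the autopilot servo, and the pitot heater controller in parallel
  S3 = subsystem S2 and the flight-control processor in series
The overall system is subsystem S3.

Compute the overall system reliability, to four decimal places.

Series (actuator driver and attitude reference unit): 0.918000 × 0.911000 = 0.836298
Parallel ([0.836298], autopilot servo, and pitot heater controller): 1 − (1 − 0.836298)(1 − 0.953000)(1 − 0.787000) = 0.998361
Series ([0.998361] and flight-control processor): 0.998361 × 0.825000 = 0.8236

0.8236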